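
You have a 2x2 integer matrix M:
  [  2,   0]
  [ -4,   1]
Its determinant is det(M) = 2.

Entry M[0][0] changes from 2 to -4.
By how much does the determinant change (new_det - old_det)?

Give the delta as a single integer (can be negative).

Answer: -6

Derivation:
Cofactor C_00 = 1
Entry delta = -4 - 2 = -6
Det delta = entry_delta * cofactor = -6 * 1 = -6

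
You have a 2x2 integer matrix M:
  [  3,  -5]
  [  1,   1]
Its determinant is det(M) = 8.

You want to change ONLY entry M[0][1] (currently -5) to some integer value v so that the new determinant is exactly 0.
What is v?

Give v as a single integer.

det is linear in entry M[0][1]: det = old_det + (v - -5) * C_01
Cofactor C_01 = -1
Want det = 0: 8 + (v - -5) * -1 = 0
  (v - -5) = -8 / -1 = 8
  v = -5 + (8) = 3

Answer: 3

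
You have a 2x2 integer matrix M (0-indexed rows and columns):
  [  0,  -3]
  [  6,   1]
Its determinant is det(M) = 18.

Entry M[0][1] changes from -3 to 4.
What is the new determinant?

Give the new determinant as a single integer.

det is linear in row 0: changing M[0][1] by delta changes det by delta * cofactor(0,1).
Cofactor C_01 = (-1)^(0+1) * minor(0,1) = -6
Entry delta = 4 - -3 = 7
Det delta = 7 * -6 = -42
New det = 18 + -42 = -24

Answer: -24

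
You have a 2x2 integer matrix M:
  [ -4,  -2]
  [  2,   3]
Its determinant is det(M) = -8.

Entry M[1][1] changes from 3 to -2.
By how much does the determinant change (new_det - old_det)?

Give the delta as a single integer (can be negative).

Answer: 20

Derivation:
Cofactor C_11 = -4
Entry delta = -2 - 3 = -5
Det delta = entry_delta * cofactor = -5 * -4 = 20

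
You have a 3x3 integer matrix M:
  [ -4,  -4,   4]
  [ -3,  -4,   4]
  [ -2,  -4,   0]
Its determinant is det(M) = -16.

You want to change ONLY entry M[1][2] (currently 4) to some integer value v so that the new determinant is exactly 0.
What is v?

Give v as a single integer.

Answer: 2

Derivation:
det is linear in entry M[1][2]: det = old_det + (v - 4) * C_12
Cofactor C_12 = -8
Want det = 0: -16 + (v - 4) * -8 = 0
  (v - 4) = 16 / -8 = -2
  v = 4 + (-2) = 2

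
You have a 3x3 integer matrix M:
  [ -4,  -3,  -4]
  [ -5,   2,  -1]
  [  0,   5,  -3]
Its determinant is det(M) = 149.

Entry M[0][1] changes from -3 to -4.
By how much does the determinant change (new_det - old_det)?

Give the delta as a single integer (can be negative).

Answer: 15

Derivation:
Cofactor C_01 = -15
Entry delta = -4 - -3 = -1
Det delta = entry_delta * cofactor = -1 * -15 = 15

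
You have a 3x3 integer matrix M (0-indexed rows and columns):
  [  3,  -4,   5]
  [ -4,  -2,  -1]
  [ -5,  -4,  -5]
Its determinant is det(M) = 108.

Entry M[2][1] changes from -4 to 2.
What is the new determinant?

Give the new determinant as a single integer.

det is linear in row 2: changing M[2][1] by delta changes det by delta * cofactor(2,1).
Cofactor C_21 = (-1)^(2+1) * minor(2,1) = -17
Entry delta = 2 - -4 = 6
Det delta = 6 * -17 = -102
New det = 108 + -102 = 6

Answer: 6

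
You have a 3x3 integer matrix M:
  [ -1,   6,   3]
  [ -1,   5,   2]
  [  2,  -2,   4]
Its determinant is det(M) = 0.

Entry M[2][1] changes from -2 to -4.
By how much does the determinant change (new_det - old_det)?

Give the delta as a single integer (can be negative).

Cofactor C_21 = -1
Entry delta = -4 - -2 = -2
Det delta = entry_delta * cofactor = -2 * -1 = 2

Answer: 2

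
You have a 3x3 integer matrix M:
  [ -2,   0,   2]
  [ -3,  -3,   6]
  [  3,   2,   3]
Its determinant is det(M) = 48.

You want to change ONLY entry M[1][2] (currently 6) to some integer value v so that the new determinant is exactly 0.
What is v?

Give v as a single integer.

Answer: -6

Derivation:
det is linear in entry M[1][2]: det = old_det + (v - 6) * C_12
Cofactor C_12 = 4
Want det = 0: 48 + (v - 6) * 4 = 0
  (v - 6) = -48 / 4 = -12
  v = 6 + (-12) = -6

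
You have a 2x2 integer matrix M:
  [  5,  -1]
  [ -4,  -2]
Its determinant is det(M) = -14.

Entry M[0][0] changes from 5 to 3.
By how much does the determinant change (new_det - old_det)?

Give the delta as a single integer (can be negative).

Answer: 4

Derivation:
Cofactor C_00 = -2
Entry delta = 3 - 5 = -2
Det delta = entry_delta * cofactor = -2 * -2 = 4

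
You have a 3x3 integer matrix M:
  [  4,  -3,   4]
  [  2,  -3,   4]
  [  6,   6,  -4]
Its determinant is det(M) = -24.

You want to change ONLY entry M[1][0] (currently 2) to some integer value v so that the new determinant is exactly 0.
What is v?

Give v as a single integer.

Answer: 4

Derivation:
det is linear in entry M[1][0]: det = old_det + (v - 2) * C_10
Cofactor C_10 = 12
Want det = 0: -24 + (v - 2) * 12 = 0
  (v - 2) = 24 / 12 = 2
  v = 2 + (2) = 4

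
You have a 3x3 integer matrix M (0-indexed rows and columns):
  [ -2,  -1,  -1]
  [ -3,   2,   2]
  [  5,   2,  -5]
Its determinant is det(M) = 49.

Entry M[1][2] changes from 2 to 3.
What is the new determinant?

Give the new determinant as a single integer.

Answer: 48

Derivation:
det is linear in row 1: changing M[1][2] by delta changes det by delta * cofactor(1,2).
Cofactor C_12 = (-1)^(1+2) * minor(1,2) = -1
Entry delta = 3 - 2 = 1
Det delta = 1 * -1 = -1
New det = 49 + -1 = 48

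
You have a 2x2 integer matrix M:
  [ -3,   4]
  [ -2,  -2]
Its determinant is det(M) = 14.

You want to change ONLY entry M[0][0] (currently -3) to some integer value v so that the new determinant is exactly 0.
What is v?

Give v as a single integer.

Answer: 4

Derivation:
det is linear in entry M[0][0]: det = old_det + (v - -3) * C_00
Cofactor C_00 = -2
Want det = 0: 14 + (v - -3) * -2 = 0
  (v - -3) = -14 / -2 = 7
  v = -3 + (7) = 4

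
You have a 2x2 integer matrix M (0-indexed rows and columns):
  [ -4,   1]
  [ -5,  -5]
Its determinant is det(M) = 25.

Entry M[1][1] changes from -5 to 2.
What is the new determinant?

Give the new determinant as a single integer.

Answer: -3

Derivation:
det is linear in row 1: changing M[1][1] by delta changes det by delta * cofactor(1,1).
Cofactor C_11 = (-1)^(1+1) * minor(1,1) = -4
Entry delta = 2 - -5 = 7
Det delta = 7 * -4 = -28
New det = 25 + -28 = -3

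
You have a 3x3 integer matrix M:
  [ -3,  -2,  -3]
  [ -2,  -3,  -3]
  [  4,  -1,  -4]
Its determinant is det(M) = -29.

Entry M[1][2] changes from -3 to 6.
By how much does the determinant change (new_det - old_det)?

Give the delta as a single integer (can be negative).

Cofactor C_12 = -11
Entry delta = 6 - -3 = 9
Det delta = entry_delta * cofactor = 9 * -11 = -99

Answer: -99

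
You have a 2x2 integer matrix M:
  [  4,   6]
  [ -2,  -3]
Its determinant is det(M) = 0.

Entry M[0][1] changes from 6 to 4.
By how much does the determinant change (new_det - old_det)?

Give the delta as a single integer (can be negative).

Cofactor C_01 = 2
Entry delta = 4 - 6 = -2
Det delta = entry_delta * cofactor = -2 * 2 = -4

Answer: -4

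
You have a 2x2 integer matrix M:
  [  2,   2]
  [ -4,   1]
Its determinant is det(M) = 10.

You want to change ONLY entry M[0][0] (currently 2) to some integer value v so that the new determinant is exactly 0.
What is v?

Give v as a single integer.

det is linear in entry M[0][0]: det = old_det + (v - 2) * C_00
Cofactor C_00 = 1
Want det = 0: 10 + (v - 2) * 1 = 0
  (v - 2) = -10 / 1 = -10
  v = 2 + (-10) = -8

Answer: -8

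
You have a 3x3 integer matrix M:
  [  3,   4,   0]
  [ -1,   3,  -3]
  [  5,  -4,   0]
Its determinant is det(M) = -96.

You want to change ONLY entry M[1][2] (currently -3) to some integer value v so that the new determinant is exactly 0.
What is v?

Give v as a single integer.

Answer: 0

Derivation:
det is linear in entry M[1][2]: det = old_det + (v - -3) * C_12
Cofactor C_12 = 32
Want det = 0: -96 + (v - -3) * 32 = 0
  (v - -3) = 96 / 32 = 3
  v = -3 + (3) = 0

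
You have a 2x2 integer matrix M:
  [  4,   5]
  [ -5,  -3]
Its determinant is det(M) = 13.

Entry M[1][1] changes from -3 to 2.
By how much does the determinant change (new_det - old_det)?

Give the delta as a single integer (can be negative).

Cofactor C_11 = 4
Entry delta = 2 - -3 = 5
Det delta = entry_delta * cofactor = 5 * 4 = 20

Answer: 20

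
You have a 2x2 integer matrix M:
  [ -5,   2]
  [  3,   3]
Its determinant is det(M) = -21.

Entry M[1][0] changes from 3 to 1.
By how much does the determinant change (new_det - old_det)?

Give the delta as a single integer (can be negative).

Cofactor C_10 = -2
Entry delta = 1 - 3 = -2
Det delta = entry_delta * cofactor = -2 * -2 = 4

Answer: 4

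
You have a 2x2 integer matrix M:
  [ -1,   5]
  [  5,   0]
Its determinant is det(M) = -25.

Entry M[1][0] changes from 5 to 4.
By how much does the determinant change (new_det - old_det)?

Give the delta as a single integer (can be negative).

Cofactor C_10 = -5
Entry delta = 4 - 5 = -1
Det delta = entry_delta * cofactor = -1 * -5 = 5

Answer: 5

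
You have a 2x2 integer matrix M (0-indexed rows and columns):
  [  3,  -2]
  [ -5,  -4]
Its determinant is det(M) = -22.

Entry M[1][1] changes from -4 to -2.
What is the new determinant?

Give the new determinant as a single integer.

det is linear in row 1: changing M[1][1] by delta changes det by delta * cofactor(1,1).
Cofactor C_11 = (-1)^(1+1) * minor(1,1) = 3
Entry delta = -2 - -4 = 2
Det delta = 2 * 3 = 6
New det = -22 + 6 = -16

Answer: -16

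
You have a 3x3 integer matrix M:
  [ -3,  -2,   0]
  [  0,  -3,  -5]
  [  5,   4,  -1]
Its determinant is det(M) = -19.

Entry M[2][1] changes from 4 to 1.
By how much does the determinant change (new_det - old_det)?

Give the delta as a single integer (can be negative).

Cofactor C_21 = -15
Entry delta = 1 - 4 = -3
Det delta = entry_delta * cofactor = -3 * -15 = 45

Answer: 45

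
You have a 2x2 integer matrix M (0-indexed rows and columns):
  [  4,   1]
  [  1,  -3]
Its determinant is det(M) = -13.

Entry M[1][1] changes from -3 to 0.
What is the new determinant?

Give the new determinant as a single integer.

Answer: -1

Derivation:
det is linear in row 1: changing M[1][1] by delta changes det by delta * cofactor(1,1).
Cofactor C_11 = (-1)^(1+1) * minor(1,1) = 4
Entry delta = 0 - -3 = 3
Det delta = 3 * 4 = 12
New det = -13 + 12 = -1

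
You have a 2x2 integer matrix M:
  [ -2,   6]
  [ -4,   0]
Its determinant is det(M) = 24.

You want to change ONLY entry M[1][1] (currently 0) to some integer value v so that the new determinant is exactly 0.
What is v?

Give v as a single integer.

Answer: 12

Derivation:
det is linear in entry M[1][1]: det = old_det + (v - 0) * C_11
Cofactor C_11 = -2
Want det = 0: 24 + (v - 0) * -2 = 0
  (v - 0) = -24 / -2 = 12
  v = 0 + (12) = 12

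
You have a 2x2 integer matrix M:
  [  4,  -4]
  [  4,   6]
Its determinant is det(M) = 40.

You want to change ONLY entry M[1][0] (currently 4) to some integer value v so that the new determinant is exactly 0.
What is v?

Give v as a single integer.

det is linear in entry M[1][0]: det = old_det + (v - 4) * C_10
Cofactor C_10 = 4
Want det = 0: 40 + (v - 4) * 4 = 0
  (v - 4) = -40 / 4 = -10
  v = 4 + (-10) = -6

Answer: -6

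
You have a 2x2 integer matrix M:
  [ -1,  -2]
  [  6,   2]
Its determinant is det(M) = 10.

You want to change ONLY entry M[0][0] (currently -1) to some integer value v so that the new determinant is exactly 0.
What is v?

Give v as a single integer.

det is linear in entry M[0][0]: det = old_det + (v - -1) * C_00
Cofactor C_00 = 2
Want det = 0: 10 + (v - -1) * 2 = 0
  (v - -1) = -10 / 2 = -5
  v = -1 + (-5) = -6

Answer: -6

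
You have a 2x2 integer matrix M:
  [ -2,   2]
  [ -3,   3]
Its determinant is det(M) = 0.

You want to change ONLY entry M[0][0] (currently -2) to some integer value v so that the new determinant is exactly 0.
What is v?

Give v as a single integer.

det is linear in entry M[0][0]: det = old_det + (v - -2) * C_00
Cofactor C_00 = 3
Want det = 0: 0 + (v - -2) * 3 = 0
  (v - -2) = 0 / 3 = 0
  v = -2 + (0) = -2

Answer: -2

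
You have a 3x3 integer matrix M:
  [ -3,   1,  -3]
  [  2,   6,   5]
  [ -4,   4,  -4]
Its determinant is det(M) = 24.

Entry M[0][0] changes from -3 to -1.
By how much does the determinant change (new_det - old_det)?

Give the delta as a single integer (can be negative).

Cofactor C_00 = -44
Entry delta = -1 - -3 = 2
Det delta = entry_delta * cofactor = 2 * -44 = -88

Answer: -88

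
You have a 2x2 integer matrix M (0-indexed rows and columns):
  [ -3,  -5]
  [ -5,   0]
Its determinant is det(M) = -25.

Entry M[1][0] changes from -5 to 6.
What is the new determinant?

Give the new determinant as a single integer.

Answer: 30

Derivation:
det is linear in row 1: changing M[1][0] by delta changes det by delta * cofactor(1,0).
Cofactor C_10 = (-1)^(1+0) * minor(1,0) = 5
Entry delta = 6 - -5 = 11
Det delta = 11 * 5 = 55
New det = -25 + 55 = 30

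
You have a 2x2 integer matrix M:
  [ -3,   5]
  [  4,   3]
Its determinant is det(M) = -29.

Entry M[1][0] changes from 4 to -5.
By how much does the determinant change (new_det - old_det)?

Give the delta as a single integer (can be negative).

Cofactor C_10 = -5
Entry delta = -5 - 4 = -9
Det delta = entry_delta * cofactor = -9 * -5 = 45

Answer: 45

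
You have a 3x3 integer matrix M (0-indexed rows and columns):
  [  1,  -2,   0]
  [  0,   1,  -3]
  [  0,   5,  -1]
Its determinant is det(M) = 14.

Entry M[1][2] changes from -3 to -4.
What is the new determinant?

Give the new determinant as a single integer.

Answer: 19

Derivation:
det is linear in row 1: changing M[1][2] by delta changes det by delta * cofactor(1,2).
Cofactor C_12 = (-1)^(1+2) * minor(1,2) = -5
Entry delta = -4 - -3 = -1
Det delta = -1 * -5 = 5
New det = 14 + 5 = 19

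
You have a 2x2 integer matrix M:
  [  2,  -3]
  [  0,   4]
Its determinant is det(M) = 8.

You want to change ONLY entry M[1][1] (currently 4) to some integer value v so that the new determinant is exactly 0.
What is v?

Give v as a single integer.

Answer: 0

Derivation:
det is linear in entry M[1][1]: det = old_det + (v - 4) * C_11
Cofactor C_11 = 2
Want det = 0: 8 + (v - 4) * 2 = 0
  (v - 4) = -8 / 2 = -4
  v = 4 + (-4) = 0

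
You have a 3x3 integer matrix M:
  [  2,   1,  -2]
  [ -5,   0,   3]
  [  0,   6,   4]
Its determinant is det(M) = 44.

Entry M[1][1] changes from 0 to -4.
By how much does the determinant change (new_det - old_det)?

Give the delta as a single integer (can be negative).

Answer: -32

Derivation:
Cofactor C_11 = 8
Entry delta = -4 - 0 = -4
Det delta = entry_delta * cofactor = -4 * 8 = -32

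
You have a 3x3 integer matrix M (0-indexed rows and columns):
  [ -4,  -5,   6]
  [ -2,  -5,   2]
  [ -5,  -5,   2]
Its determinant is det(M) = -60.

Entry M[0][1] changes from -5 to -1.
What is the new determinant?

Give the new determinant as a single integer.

det is linear in row 0: changing M[0][1] by delta changes det by delta * cofactor(0,1).
Cofactor C_01 = (-1)^(0+1) * minor(0,1) = -6
Entry delta = -1 - -5 = 4
Det delta = 4 * -6 = -24
New det = -60 + -24 = -84

Answer: -84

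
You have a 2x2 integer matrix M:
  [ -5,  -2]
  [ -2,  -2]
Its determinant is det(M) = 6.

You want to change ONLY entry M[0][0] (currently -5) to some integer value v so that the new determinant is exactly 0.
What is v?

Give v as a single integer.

Answer: -2

Derivation:
det is linear in entry M[0][0]: det = old_det + (v - -5) * C_00
Cofactor C_00 = -2
Want det = 0: 6 + (v - -5) * -2 = 0
  (v - -5) = -6 / -2 = 3
  v = -5 + (3) = -2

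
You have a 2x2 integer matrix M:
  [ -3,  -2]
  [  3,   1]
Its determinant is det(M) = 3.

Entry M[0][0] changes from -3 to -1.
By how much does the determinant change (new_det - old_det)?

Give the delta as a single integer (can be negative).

Answer: 2

Derivation:
Cofactor C_00 = 1
Entry delta = -1 - -3 = 2
Det delta = entry_delta * cofactor = 2 * 1 = 2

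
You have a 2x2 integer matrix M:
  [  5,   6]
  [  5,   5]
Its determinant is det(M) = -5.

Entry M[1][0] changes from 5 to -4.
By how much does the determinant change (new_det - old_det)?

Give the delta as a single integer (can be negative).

Cofactor C_10 = -6
Entry delta = -4 - 5 = -9
Det delta = entry_delta * cofactor = -9 * -6 = 54

Answer: 54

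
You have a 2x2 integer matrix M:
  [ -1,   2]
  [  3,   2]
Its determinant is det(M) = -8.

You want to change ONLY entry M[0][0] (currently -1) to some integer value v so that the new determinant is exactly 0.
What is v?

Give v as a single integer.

det is linear in entry M[0][0]: det = old_det + (v - -1) * C_00
Cofactor C_00 = 2
Want det = 0: -8 + (v - -1) * 2 = 0
  (v - -1) = 8 / 2 = 4
  v = -1 + (4) = 3

Answer: 3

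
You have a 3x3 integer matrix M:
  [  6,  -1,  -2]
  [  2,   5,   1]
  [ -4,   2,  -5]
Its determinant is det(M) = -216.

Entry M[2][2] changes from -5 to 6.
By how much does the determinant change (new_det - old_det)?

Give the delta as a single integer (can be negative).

Answer: 352

Derivation:
Cofactor C_22 = 32
Entry delta = 6 - -5 = 11
Det delta = entry_delta * cofactor = 11 * 32 = 352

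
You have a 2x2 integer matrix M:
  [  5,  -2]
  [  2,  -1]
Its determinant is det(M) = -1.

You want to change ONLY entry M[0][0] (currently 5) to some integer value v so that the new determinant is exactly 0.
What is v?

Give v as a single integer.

Answer: 4

Derivation:
det is linear in entry M[0][0]: det = old_det + (v - 5) * C_00
Cofactor C_00 = -1
Want det = 0: -1 + (v - 5) * -1 = 0
  (v - 5) = 1 / -1 = -1
  v = 5 + (-1) = 4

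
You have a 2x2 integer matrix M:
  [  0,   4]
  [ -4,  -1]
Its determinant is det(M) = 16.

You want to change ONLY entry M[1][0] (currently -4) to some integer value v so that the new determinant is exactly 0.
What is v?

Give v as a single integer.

det is linear in entry M[1][0]: det = old_det + (v - -4) * C_10
Cofactor C_10 = -4
Want det = 0: 16 + (v - -4) * -4 = 0
  (v - -4) = -16 / -4 = 4
  v = -4 + (4) = 0

Answer: 0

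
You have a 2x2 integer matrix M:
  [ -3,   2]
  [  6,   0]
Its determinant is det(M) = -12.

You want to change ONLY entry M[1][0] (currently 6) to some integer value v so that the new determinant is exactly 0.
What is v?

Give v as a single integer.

det is linear in entry M[1][0]: det = old_det + (v - 6) * C_10
Cofactor C_10 = -2
Want det = 0: -12 + (v - 6) * -2 = 0
  (v - 6) = 12 / -2 = -6
  v = 6 + (-6) = 0

Answer: 0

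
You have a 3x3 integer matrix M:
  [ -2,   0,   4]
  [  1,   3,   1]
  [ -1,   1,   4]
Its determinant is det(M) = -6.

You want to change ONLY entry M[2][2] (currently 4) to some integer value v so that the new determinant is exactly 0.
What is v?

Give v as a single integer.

Answer: 3

Derivation:
det is linear in entry M[2][2]: det = old_det + (v - 4) * C_22
Cofactor C_22 = -6
Want det = 0: -6 + (v - 4) * -6 = 0
  (v - 4) = 6 / -6 = -1
  v = 4 + (-1) = 3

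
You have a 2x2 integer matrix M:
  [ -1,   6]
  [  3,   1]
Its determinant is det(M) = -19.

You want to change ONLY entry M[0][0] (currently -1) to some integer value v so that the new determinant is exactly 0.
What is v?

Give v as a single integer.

det is linear in entry M[0][0]: det = old_det + (v - -1) * C_00
Cofactor C_00 = 1
Want det = 0: -19 + (v - -1) * 1 = 0
  (v - -1) = 19 / 1 = 19
  v = -1 + (19) = 18

Answer: 18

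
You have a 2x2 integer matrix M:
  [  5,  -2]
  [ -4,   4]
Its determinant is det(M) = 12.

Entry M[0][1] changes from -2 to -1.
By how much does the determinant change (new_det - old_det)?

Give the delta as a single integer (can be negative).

Answer: 4

Derivation:
Cofactor C_01 = 4
Entry delta = -1 - -2 = 1
Det delta = entry_delta * cofactor = 1 * 4 = 4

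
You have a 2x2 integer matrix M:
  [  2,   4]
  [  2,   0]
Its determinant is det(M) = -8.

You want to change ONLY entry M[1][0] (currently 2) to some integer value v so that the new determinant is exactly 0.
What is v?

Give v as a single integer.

det is linear in entry M[1][0]: det = old_det + (v - 2) * C_10
Cofactor C_10 = -4
Want det = 0: -8 + (v - 2) * -4 = 0
  (v - 2) = 8 / -4 = -2
  v = 2 + (-2) = 0

Answer: 0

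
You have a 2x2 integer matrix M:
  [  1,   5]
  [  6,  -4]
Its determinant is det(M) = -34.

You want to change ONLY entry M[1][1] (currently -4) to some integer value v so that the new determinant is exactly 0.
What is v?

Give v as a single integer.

det is linear in entry M[1][1]: det = old_det + (v - -4) * C_11
Cofactor C_11 = 1
Want det = 0: -34 + (v - -4) * 1 = 0
  (v - -4) = 34 / 1 = 34
  v = -4 + (34) = 30

Answer: 30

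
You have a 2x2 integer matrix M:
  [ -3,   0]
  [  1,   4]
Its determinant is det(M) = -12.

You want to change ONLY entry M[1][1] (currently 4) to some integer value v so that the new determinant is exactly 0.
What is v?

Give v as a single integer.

det is linear in entry M[1][1]: det = old_det + (v - 4) * C_11
Cofactor C_11 = -3
Want det = 0: -12 + (v - 4) * -3 = 0
  (v - 4) = 12 / -3 = -4
  v = 4 + (-4) = 0

Answer: 0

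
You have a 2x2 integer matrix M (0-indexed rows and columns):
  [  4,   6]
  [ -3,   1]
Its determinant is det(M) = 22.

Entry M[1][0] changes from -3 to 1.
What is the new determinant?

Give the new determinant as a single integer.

Answer: -2

Derivation:
det is linear in row 1: changing M[1][0] by delta changes det by delta * cofactor(1,0).
Cofactor C_10 = (-1)^(1+0) * minor(1,0) = -6
Entry delta = 1 - -3 = 4
Det delta = 4 * -6 = -24
New det = 22 + -24 = -2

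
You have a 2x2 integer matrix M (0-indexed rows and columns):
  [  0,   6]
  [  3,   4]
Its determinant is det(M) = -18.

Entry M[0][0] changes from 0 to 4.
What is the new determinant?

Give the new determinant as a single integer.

det is linear in row 0: changing M[0][0] by delta changes det by delta * cofactor(0,0).
Cofactor C_00 = (-1)^(0+0) * minor(0,0) = 4
Entry delta = 4 - 0 = 4
Det delta = 4 * 4 = 16
New det = -18 + 16 = -2

Answer: -2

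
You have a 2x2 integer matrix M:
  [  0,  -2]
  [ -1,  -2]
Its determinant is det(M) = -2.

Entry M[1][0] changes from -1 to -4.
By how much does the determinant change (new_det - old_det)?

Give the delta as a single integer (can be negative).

Answer: -6

Derivation:
Cofactor C_10 = 2
Entry delta = -4 - -1 = -3
Det delta = entry_delta * cofactor = -3 * 2 = -6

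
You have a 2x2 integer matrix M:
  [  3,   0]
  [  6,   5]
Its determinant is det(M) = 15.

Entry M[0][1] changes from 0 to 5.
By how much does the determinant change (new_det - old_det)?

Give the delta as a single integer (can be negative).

Answer: -30

Derivation:
Cofactor C_01 = -6
Entry delta = 5 - 0 = 5
Det delta = entry_delta * cofactor = 5 * -6 = -30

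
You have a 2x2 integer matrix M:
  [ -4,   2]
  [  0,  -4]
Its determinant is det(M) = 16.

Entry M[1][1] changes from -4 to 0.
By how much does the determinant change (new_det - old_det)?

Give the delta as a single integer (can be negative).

Answer: -16

Derivation:
Cofactor C_11 = -4
Entry delta = 0 - -4 = 4
Det delta = entry_delta * cofactor = 4 * -4 = -16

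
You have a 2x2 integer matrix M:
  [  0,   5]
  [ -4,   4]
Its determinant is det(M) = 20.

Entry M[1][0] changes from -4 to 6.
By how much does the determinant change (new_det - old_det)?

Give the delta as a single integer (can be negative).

Cofactor C_10 = -5
Entry delta = 6 - -4 = 10
Det delta = entry_delta * cofactor = 10 * -5 = -50

Answer: -50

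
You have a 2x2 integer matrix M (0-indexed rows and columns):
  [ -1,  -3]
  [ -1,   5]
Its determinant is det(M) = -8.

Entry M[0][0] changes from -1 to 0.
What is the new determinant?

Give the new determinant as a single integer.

det is linear in row 0: changing M[0][0] by delta changes det by delta * cofactor(0,0).
Cofactor C_00 = (-1)^(0+0) * minor(0,0) = 5
Entry delta = 0 - -1 = 1
Det delta = 1 * 5 = 5
New det = -8 + 5 = -3

Answer: -3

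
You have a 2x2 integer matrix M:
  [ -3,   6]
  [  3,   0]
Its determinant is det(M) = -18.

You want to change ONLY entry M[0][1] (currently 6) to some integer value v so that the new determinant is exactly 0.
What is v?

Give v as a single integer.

Answer: 0

Derivation:
det is linear in entry M[0][1]: det = old_det + (v - 6) * C_01
Cofactor C_01 = -3
Want det = 0: -18 + (v - 6) * -3 = 0
  (v - 6) = 18 / -3 = -6
  v = 6 + (-6) = 0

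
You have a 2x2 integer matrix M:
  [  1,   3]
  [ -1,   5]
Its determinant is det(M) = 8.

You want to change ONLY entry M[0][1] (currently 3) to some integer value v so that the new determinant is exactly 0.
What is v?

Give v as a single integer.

det is linear in entry M[0][1]: det = old_det + (v - 3) * C_01
Cofactor C_01 = 1
Want det = 0: 8 + (v - 3) * 1 = 0
  (v - 3) = -8 / 1 = -8
  v = 3 + (-8) = -5

Answer: -5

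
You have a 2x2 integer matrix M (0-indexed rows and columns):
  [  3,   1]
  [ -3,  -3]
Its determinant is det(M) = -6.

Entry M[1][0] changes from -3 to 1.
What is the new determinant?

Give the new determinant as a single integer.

Answer: -10

Derivation:
det is linear in row 1: changing M[1][0] by delta changes det by delta * cofactor(1,0).
Cofactor C_10 = (-1)^(1+0) * minor(1,0) = -1
Entry delta = 1 - -3 = 4
Det delta = 4 * -1 = -4
New det = -6 + -4 = -10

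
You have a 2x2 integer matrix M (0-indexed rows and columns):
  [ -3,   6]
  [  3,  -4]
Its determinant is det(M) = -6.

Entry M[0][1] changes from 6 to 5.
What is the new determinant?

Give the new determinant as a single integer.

det is linear in row 0: changing M[0][1] by delta changes det by delta * cofactor(0,1).
Cofactor C_01 = (-1)^(0+1) * minor(0,1) = -3
Entry delta = 5 - 6 = -1
Det delta = -1 * -3 = 3
New det = -6 + 3 = -3

Answer: -3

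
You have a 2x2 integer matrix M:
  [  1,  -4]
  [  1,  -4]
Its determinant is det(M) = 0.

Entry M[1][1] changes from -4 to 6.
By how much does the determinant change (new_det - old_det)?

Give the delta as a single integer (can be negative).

Answer: 10

Derivation:
Cofactor C_11 = 1
Entry delta = 6 - -4 = 10
Det delta = entry_delta * cofactor = 10 * 1 = 10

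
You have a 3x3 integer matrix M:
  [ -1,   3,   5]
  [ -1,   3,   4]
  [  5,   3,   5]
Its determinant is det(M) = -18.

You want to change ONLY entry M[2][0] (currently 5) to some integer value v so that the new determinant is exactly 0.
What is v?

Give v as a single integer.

det is linear in entry M[2][0]: det = old_det + (v - 5) * C_20
Cofactor C_20 = -3
Want det = 0: -18 + (v - 5) * -3 = 0
  (v - 5) = 18 / -3 = -6
  v = 5 + (-6) = -1

Answer: -1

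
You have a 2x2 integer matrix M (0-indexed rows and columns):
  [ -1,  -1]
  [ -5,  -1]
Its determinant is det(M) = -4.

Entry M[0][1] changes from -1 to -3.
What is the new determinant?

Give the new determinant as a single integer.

Answer: -14

Derivation:
det is linear in row 0: changing M[0][1] by delta changes det by delta * cofactor(0,1).
Cofactor C_01 = (-1)^(0+1) * minor(0,1) = 5
Entry delta = -3 - -1 = -2
Det delta = -2 * 5 = -10
New det = -4 + -10 = -14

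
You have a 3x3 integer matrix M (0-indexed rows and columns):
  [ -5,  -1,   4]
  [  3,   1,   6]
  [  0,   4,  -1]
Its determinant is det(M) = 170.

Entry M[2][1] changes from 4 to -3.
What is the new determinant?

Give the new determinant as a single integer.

det is linear in row 2: changing M[2][1] by delta changes det by delta * cofactor(2,1).
Cofactor C_21 = (-1)^(2+1) * minor(2,1) = 42
Entry delta = -3 - 4 = -7
Det delta = -7 * 42 = -294
New det = 170 + -294 = -124

Answer: -124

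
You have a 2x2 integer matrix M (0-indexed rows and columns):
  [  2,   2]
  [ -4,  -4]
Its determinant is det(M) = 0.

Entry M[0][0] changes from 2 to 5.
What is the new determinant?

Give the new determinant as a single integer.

Answer: -12

Derivation:
det is linear in row 0: changing M[0][0] by delta changes det by delta * cofactor(0,0).
Cofactor C_00 = (-1)^(0+0) * minor(0,0) = -4
Entry delta = 5 - 2 = 3
Det delta = 3 * -4 = -12
New det = 0 + -12 = -12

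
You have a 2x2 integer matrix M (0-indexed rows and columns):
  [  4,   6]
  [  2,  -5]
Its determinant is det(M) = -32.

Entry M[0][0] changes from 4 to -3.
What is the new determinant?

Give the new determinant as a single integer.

det is linear in row 0: changing M[0][0] by delta changes det by delta * cofactor(0,0).
Cofactor C_00 = (-1)^(0+0) * minor(0,0) = -5
Entry delta = -3 - 4 = -7
Det delta = -7 * -5 = 35
New det = -32 + 35 = 3

Answer: 3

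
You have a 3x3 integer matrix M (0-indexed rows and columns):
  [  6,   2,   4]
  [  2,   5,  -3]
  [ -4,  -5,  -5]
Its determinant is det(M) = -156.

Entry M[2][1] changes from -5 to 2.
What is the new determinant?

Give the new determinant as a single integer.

det is linear in row 2: changing M[2][1] by delta changes det by delta * cofactor(2,1).
Cofactor C_21 = (-1)^(2+1) * minor(2,1) = 26
Entry delta = 2 - -5 = 7
Det delta = 7 * 26 = 182
New det = -156 + 182 = 26

Answer: 26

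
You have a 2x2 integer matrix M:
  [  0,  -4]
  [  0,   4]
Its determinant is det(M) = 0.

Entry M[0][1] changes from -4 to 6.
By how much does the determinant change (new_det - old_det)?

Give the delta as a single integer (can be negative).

Answer: 0

Derivation:
Cofactor C_01 = 0
Entry delta = 6 - -4 = 10
Det delta = entry_delta * cofactor = 10 * 0 = 0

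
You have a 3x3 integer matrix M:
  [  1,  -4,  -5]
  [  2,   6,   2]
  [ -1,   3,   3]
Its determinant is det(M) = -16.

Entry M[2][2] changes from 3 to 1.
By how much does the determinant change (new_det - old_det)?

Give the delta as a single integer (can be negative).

Answer: -28

Derivation:
Cofactor C_22 = 14
Entry delta = 1 - 3 = -2
Det delta = entry_delta * cofactor = -2 * 14 = -28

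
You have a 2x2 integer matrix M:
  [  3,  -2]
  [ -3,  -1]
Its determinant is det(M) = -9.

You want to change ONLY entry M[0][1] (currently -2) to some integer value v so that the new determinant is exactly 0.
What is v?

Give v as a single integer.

Answer: 1

Derivation:
det is linear in entry M[0][1]: det = old_det + (v - -2) * C_01
Cofactor C_01 = 3
Want det = 0: -9 + (v - -2) * 3 = 0
  (v - -2) = 9 / 3 = 3
  v = -2 + (3) = 1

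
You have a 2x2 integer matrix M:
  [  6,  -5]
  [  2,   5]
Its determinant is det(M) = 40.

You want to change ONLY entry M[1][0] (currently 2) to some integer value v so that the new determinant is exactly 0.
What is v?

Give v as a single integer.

Answer: -6

Derivation:
det is linear in entry M[1][0]: det = old_det + (v - 2) * C_10
Cofactor C_10 = 5
Want det = 0: 40 + (v - 2) * 5 = 0
  (v - 2) = -40 / 5 = -8
  v = 2 + (-8) = -6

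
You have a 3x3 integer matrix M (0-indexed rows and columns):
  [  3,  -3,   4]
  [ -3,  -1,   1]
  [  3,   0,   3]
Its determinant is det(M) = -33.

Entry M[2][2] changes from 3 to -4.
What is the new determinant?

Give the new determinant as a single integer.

Answer: 51

Derivation:
det is linear in row 2: changing M[2][2] by delta changes det by delta * cofactor(2,2).
Cofactor C_22 = (-1)^(2+2) * minor(2,2) = -12
Entry delta = -4 - 3 = -7
Det delta = -7 * -12 = 84
New det = -33 + 84 = 51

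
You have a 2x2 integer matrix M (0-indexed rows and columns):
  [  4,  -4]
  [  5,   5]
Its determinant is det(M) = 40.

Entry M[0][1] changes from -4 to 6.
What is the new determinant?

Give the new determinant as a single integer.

det is linear in row 0: changing M[0][1] by delta changes det by delta * cofactor(0,1).
Cofactor C_01 = (-1)^(0+1) * minor(0,1) = -5
Entry delta = 6 - -4 = 10
Det delta = 10 * -5 = -50
New det = 40 + -50 = -10

Answer: -10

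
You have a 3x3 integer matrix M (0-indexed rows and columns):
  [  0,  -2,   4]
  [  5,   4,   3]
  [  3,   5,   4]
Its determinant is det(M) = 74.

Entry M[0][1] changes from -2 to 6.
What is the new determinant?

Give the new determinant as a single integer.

det is linear in row 0: changing M[0][1] by delta changes det by delta * cofactor(0,1).
Cofactor C_01 = (-1)^(0+1) * minor(0,1) = -11
Entry delta = 6 - -2 = 8
Det delta = 8 * -11 = -88
New det = 74 + -88 = -14

Answer: -14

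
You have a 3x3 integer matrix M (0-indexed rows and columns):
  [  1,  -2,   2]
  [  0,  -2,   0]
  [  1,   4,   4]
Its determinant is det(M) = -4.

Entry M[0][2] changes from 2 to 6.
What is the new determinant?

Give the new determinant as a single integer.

Answer: 4

Derivation:
det is linear in row 0: changing M[0][2] by delta changes det by delta * cofactor(0,2).
Cofactor C_02 = (-1)^(0+2) * minor(0,2) = 2
Entry delta = 6 - 2 = 4
Det delta = 4 * 2 = 8
New det = -4 + 8 = 4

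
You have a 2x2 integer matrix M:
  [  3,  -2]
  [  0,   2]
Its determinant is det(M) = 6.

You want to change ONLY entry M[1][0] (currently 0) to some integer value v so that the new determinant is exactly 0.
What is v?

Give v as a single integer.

Answer: -3

Derivation:
det is linear in entry M[1][0]: det = old_det + (v - 0) * C_10
Cofactor C_10 = 2
Want det = 0: 6 + (v - 0) * 2 = 0
  (v - 0) = -6 / 2 = -3
  v = 0 + (-3) = -3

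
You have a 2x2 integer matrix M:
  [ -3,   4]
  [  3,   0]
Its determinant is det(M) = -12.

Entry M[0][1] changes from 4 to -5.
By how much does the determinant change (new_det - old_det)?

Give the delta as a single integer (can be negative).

Answer: 27

Derivation:
Cofactor C_01 = -3
Entry delta = -5 - 4 = -9
Det delta = entry_delta * cofactor = -9 * -3 = 27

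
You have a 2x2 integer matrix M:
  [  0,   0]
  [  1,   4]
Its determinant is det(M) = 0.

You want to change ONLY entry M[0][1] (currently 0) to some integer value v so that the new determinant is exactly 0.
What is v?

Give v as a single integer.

Answer: 0

Derivation:
det is linear in entry M[0][1]: det = old_det + (v - 0) * C_01
Cofactor C_01 = -1
Want det = 0: 0 + (v - 0) * -1 = 0
  (v - 0) = 0 / -1 = 0
  v = 0 + (0) = 0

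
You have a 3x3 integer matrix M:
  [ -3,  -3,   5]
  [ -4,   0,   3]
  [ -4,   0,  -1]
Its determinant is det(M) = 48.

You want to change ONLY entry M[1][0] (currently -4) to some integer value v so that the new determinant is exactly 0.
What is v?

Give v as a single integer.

Answer: 12

Derivation:
det is linear in entry M[1][0]: det = old_det + (v - -4) * C_10
Cofactor C_10 = -3
Want det = 0: 48 + (v - -4) * -3 = 0
  (v - -4) = -48 / -3 = 16
  v = -4 + (16) = 12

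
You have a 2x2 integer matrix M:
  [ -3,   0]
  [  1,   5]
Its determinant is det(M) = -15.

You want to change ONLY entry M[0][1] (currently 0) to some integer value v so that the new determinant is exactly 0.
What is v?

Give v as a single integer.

det is linear in entry M[0][1]: det = old_det + (v - 0) * C_01
Cofactor C_01 = -1
Want det = 0: -15 + (v - 0) * -1 = 0
  (v - 0) = 15 / -1 = -15
  v = 0 + (-15) = -15

Answer: -15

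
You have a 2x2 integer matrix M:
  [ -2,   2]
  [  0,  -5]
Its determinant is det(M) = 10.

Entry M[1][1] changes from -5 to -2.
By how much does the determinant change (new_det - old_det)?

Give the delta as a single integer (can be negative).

Cofactor C_11 = -2
Entry delta = -2 - -5 = 3
Det delta = entry_delta * cofactor = 3 * -2 = -6

Answer: -6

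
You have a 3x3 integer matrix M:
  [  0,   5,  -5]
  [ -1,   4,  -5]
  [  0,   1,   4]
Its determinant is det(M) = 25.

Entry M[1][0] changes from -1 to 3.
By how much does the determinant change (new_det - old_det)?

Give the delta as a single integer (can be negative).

Cofactor C_10 = -25
Entry delta = 3 - -1 = 4
Det delta = entry_delta * cofactor = 4 * -25 = -100

Answer: -100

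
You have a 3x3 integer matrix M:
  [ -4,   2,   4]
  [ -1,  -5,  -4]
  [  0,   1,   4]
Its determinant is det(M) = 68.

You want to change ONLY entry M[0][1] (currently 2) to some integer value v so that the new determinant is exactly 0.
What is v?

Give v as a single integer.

det is linear in entry M[0][1]: det = old_det + (v - 2) * C_01
Cofactor C_01 = 4
Want det = 0: 68 + (v - 2) * 4 = 0
  (v - 2) = -68 / 4 = -17
  v = 2 + (-17) = -15

Answer: -15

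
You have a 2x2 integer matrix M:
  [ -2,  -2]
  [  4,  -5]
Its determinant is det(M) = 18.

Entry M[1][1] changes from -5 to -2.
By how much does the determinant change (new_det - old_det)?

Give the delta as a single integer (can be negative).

Answer: -6

Derivation:
Cofactor C_11 = -2
Entry delta = -2 - -5 = 3
Det delta = entry_delta * cofactor = 3 * -2 = -6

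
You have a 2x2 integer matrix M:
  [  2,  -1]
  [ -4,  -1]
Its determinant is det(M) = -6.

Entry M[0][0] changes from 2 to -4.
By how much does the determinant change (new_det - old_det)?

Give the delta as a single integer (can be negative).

Cofactor C_00 = -1
Entry delta = -4 - 2 = -6
Det delta = entry_delta * cofactor = -6 * -1 = 6

Answer: 6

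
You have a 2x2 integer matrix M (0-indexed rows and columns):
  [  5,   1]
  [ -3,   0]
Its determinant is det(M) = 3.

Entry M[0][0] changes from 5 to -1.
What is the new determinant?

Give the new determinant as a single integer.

Answer: 3

Derivation:
det is linear in row 0: changing M[0][0] by delta changes det by delta * cofactor(0,0).
Cofactor C_00 = (-1)^(0+0) * minor(0,0) = 0
Entry delta = -1 - 5 = -6
Det delta = -6 * 0 = 0
New det = 3 + 0 = 3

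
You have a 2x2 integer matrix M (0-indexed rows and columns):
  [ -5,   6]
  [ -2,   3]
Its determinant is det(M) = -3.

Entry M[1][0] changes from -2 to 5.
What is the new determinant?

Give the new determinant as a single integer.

det is linear in row 1: changing M[1][0] by delta changes det by delta * cofactor(1,0).
Cofactor C_10 = (-1)^(1+0) * minor(1,0) = -6
Entry delta = 5 - -2 = 7
Det delta = 7 * -6 = -42
New det = -3 + -42 = -45

Answer: -45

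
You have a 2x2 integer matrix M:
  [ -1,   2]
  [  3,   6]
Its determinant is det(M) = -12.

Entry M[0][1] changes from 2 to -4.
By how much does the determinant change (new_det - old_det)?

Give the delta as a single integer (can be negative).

Answer: 18

Derivation:
Cofactor C_01 = -3
Entry delta = -4 - 2 = -6
Det delta = entry_delta * cofactor = -6 * -3 = 18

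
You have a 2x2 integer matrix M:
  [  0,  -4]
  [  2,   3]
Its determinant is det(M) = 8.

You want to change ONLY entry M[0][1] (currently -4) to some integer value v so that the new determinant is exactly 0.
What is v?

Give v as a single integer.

Answer: 0

Derivation:
det is linear in entry M[0][1]: det = old_det + (v - -4) * C_01
Cofactor C_01 = -2
Want det = 0: 8 + (v - -4) * -2 = 0
  (v - -4) = -8 / -2 = 4
  v = -4 + (4) = 0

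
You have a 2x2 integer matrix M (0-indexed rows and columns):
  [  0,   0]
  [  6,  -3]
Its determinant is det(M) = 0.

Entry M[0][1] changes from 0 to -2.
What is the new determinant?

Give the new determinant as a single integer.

Answer: 12

Derivation:
det is linear in row 0: changing M[0][1] by delta changes det by delta * cofactor(0,1).
Cofactor C_01 = (-1)^(0+1) * minor(0,1) = -6
Entry delta = -2 - 0 = -2
Det delta = -2 * -6 = 12
New det = 0 + 12 = 12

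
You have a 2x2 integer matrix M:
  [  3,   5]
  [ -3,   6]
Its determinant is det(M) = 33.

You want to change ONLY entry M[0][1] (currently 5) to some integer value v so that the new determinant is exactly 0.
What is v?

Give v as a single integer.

det is linear in entry M[0][1]: det = old_det + (v - 5) * C_01
Cofactor C_01 = 3
Want det = 0: 33 + (v - 5) * 3 = 0
  (v - 5) = -33 / 3 = -11
  v = 5 + (-11) = -6

Answer: -6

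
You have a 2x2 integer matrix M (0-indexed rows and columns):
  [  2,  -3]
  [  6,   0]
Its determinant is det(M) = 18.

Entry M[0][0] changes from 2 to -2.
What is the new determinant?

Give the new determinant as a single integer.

det is linear in row 0: changing M[0][0] by delta changes det by delta * cofactor(0,0).
Cofactor C_00 = (-1)^(0+0) * minor(0,0) = 0
Entry delta = -2 - 2 = -4
Det delta = -4 * 0 = 0
New det = 18 + 0 = 18

Answer: 18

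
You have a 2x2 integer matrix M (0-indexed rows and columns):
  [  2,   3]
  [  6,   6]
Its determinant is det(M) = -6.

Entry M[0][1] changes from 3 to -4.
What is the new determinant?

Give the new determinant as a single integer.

Answer: 36

Derivation:
det is linear in row 0: changing M[0][1] by delta changes det by delta * cofactor(0,1).
Cofactor C_01 = (-1)^(0+1) * minor(0,1) = -6
Entry delta = -4 - 3 = -7
Det delta = -7 * -6 = 42
New det = -6 + 42 = 36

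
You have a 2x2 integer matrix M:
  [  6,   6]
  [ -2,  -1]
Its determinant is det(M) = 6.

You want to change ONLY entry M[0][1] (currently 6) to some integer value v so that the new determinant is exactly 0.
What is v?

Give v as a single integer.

Answer: 3

Derivation:
det is linear in entry M[0][1]: det = old_det + (v - 6) * C_01
Cofactor C_01 = 2
Want det = 0: 6 + (v - 6) * 2 = 0
  (v - 6) = -6 / 2 = -3
  v = 6 + (-3) = 3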